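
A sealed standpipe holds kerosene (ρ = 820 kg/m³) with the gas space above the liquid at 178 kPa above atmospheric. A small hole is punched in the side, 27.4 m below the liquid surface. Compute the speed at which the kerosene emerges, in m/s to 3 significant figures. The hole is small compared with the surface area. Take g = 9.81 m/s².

Take point 1 at the surface (v₁ ≈ 0) and point 2 at the hole (at atmospheric pressure). Bernoulli: P₁ + ρg h = P_atm + ½ρv₂².
With P₁ − P_atm = 178000 Pa, v₂ = √(2gh + 2ΔP/ρ) = √(2·9.81·27.4 + 2·178000/820) = 31.2 m/s.

31.2 m/s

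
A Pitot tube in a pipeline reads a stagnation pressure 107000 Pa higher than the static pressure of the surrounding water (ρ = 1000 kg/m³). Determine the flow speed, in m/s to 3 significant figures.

At the stagnation point the flow is brought to rest, so Bernoulli gives P_stag − P_static = ½ρv².
v = √(2ΔP/ρ) = √(2·107000/1000) = 14.6 m/s.

v ≈ 14.6 m/s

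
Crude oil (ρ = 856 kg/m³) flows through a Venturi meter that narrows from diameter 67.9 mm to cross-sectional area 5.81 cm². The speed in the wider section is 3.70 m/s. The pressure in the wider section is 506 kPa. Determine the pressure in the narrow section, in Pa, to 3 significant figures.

By continuity, v₂ = v₁·A₁/A₂ = 3.70·(36.2/5.81) = 23.1 m/s.
Bernoulli (h₁ = h₂): P₁ − P₂ = ½ρ(v₂² − v₁²).
P₂ = P₁ − ½ρ(v₂² − v₁²) = 506000 − ½·856·(23.1² − 3.70²) = 506000 − 222000 = 284000 Pa.

P₂ ≈ 284000 Pa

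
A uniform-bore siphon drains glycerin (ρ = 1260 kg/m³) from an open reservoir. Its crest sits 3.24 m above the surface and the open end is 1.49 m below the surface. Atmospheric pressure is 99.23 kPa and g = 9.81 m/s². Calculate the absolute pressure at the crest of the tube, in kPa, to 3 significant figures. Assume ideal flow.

The outlet speed comes from Torricelli: v = √(2g·1.49) = 5.41 m/s.
The bore is uniform, so the speed at the crest is the same v. Bernoulli surface→crest: P_atm = P_top + ½ρv² + ρg·h_top.
P_top = 99230 − ½·1260·5.41² − 1260·9.81·3.24 = 40800 Pa.

40.8 kPa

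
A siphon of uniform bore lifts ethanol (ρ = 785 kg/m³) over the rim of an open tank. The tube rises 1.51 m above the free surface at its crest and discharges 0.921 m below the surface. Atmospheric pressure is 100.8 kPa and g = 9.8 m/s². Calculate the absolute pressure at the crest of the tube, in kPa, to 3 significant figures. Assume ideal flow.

The outlet speed comes from Torricelli: v = √(2g·0.921) = 4.25 m/s.
Continuity keeps v the same throughout the tube; from surface to crest, P_atm + 0 = P_top + ½ρv² + ρg·h_top.
P_top = 100800 − ½·785·4.25² − 785·9.8·1.51 = 82100 Pa.

P_top ≈ 82.1 kPa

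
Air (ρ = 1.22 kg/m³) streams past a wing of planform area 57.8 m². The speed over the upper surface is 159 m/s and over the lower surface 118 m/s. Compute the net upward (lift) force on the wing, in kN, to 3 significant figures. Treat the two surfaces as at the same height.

The faster flow above has the lower pressure; Bernoulli (same height) gives ΔP = ½ρ(v_up² − v_low²).
ΔP = ½·1.22·(159² − 118²) = 6930 Pa.
Lift = ΔP · A = 6930 × 57.8 = 400000 N.

F ≈ 400 kN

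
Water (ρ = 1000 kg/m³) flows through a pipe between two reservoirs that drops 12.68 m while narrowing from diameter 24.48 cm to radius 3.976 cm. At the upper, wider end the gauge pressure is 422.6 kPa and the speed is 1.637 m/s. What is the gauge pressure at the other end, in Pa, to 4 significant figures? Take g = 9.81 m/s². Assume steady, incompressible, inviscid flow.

428000 Pa

By continuity, v₂ = v₁·A₁/A₂ = 1.637·(470.7/49.66) = 15.51 m/s.
Energy conservation along the streamline gives P₂ = P₁ − ½ρ(v₂² − v₁²) − ρg(h₂ − h₁).
P₂ = 422600 + ½·1000·(1.637² − 15.51²) − 1000·9.81·(−12.68) = 422600 + (-119000) − (-124400) = 428000 Pa.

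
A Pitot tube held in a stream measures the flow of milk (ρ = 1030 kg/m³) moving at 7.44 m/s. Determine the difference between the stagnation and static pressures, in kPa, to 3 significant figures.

Bernoulli between the free stream and the stagnation point: ½ρv² = P_stag − P_static.
ΔP = ½·1030·7.44² = 28500 Pa.

ΔP ≈ 28.5 kPa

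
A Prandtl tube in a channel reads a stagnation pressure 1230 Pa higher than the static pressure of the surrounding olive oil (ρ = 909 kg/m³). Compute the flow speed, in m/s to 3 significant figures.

At the stagnation point the flow is brought to rest, so Bernoulli gives P_stag − P_static = ½ρv².
v = √(2ΔP/ρ) = √(2·1230/909) = 1.65 m/s.

1.65 m/s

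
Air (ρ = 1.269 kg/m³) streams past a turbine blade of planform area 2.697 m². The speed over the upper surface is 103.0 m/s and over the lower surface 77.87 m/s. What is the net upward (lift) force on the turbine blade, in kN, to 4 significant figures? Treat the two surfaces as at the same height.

With equal heights on the two surfaces, Bernoulli gives P_lower − P_upper = ½ρ(v_upper² − v_lower²).
ΔP = ½·1.269·(103.0² − 77.87²) = 2884 Pa.
Lift = ΔP · A = 2884 × 2.697 = 7778 N.

F ≈ 7.778 kN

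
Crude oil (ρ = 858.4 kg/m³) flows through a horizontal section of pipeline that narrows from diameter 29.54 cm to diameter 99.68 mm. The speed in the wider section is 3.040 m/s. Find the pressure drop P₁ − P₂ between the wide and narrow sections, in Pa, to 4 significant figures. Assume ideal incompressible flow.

The volume flow rate is constant, so v₂ = (A₁/A₂)v₁ = (685.3/78.04)·3.040 = 26.70 m/s.
With no height change, Bernoulli's equation is P₁ + ½ρv₁² = P₂ + ½ρv₂².
P₁ − P₂ = ½·858.4·(26.70² − 3.040²) = ½·858.4·703.5 = 302000 Pa.

302000 Pa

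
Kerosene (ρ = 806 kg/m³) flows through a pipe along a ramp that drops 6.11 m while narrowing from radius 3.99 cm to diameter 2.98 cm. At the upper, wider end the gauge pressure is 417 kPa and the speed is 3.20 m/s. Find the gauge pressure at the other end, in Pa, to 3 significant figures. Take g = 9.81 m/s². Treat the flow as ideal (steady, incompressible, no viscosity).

Mass conservation (A₁v₁ = A₂v₂) gives v₂ = 3.20 × 50.0/6.97 = 22.9 m/s.
Bernoulli: P₁ + ½ρv₁² + ρg h₁ = P₂ + ½ρv₂² + ρg h₂, so P₂ = P₁ + ½ρ(v₁² − v₂²) − ρg(h₂ − h₁).
P₂ = 417000 + ½·806·(3.20² − 22.9²) − 806·9.81·(−6.11) = 417000 + (-208000) − (-48300) = 257000 Pa.

P₂ ≈ 257000 Pa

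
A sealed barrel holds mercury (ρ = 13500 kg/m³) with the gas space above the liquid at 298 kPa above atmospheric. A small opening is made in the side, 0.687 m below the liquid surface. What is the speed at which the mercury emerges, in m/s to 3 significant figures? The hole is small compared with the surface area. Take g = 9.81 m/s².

v ≈ 7.59 m/s

Take point 1 at the surface (v₁ ≈ 0) and point 2 at the hole (at atmospheric pressure). Bernoulli: P₁ + ρg h = P_atm + ½ρv₂².
With P₁ − P_atm = 298000 Pa, v₂ = √(2gh + 2ΔP/ρ) = √(2·9.81·0.687 + 2·298000/13500) = 7.59 m/s.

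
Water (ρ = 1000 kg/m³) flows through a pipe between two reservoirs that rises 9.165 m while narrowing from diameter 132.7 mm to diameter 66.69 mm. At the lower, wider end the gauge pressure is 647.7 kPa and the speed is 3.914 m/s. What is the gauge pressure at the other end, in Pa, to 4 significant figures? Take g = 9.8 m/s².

P₂ ≈ 445500 Pa

Mass conservation (A₁v₁ = A₂v₂) gives v₂ = 3.914 × 138.3/34.93 = 15.50 m/s.
Bernoulli: P₁ + ½ρv₁² + ρg h₁ = P₂ + ½ρv₂² + ρg h₂, so P₂ = P₁ + ½ρ(v₁² − v₂²) − ρg(h₂ − h₁).
P₂ = 647700 + ½·1000·(3.914² − 15.50²) − 1000·9.8·(+9.165) = 647700 + (-112400) − (89820) = 445500 Pa.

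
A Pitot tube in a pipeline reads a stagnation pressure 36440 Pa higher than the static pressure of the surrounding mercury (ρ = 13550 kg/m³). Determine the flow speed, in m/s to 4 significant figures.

Bernoulli between the free stream and the stagnation point: ½ρv² = P_stag − P_static.
v = √(2ΔP/ρ) = √(2·36440/13550) = 2.319 m/s.

v ≈ 2.319 m/s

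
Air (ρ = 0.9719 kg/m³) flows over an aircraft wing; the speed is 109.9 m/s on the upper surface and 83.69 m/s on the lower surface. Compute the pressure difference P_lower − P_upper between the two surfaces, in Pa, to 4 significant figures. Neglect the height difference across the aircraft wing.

ΔP ≈ 2466 Pa

Bernoulli (same height): P_lower − P_upper = ½ρ(v_upper² − v_lower²).
ΔP = ½·0.9719·(109.9² − 83.69²) = 2466 Pa.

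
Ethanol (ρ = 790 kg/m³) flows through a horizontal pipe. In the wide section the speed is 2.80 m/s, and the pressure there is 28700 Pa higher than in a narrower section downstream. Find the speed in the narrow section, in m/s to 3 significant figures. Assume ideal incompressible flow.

v₂ ≈ 8.97 m/s

Horizontal Bernoulli: P₁ + ½ρv₁² = P₂ + ½ρv₂², so v₂² = v₁² + 2(P₁ − P₂)/ρ.
v₂ = √(2.80² + 2·28700/790) = √(7.84 + 72.7) = 8.97 m/s.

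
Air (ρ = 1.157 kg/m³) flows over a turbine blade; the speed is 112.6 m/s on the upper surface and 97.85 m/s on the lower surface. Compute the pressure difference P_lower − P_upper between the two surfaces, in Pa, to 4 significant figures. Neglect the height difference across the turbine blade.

With negligible Δh, P + ½ρv² is constant, so P_low − P_up = ½ρ(v_up² − v_low²).
ΔP = ½·1.157·(112.6² − 97.85²) = 1796 Pa.

1796 Pa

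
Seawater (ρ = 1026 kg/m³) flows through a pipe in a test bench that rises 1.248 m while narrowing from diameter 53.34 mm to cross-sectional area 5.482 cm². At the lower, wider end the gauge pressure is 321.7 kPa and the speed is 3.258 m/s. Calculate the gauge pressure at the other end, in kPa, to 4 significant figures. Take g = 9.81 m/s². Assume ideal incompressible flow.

The volume flow rate is constant, so v₂ = (A₁/A₂)v₁ = (22.35/5.482)·3.258 = 13.28 m/s.
Applying Bernoulli between the two ends and solving for P₂: P₂ = P₁ + ½ρ(v₁² − v₂²) − ρgΔh.
P₂ = 321700 + ½·1026·(3.258² − 13.28²) − 1026·9.81·(+1.248) = 321700 + (-85030) − (12560) = 224100 Pa.

P₂ = 224.1 kPa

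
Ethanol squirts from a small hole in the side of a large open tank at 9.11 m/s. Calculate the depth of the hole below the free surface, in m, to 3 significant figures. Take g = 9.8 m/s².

h = 4.23 m

Torricelli: v = √(2gh), so h = v²/(2g).
h = 9.11²/(2·9.8) = 83.0/19.60 = 4.23 m.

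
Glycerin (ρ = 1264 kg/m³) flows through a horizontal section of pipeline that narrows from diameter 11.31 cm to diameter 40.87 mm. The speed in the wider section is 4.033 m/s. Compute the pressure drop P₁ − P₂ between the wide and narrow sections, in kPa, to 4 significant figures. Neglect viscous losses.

ΔP = 592.6 kPa

By continuity, v₂ = v₁·A₁/A₂ = 4.033·(100.5/13.12) = 30.88 m/s.
Along the horizontal streamline, P + ½ρv² is constant.
P₁ − P₂ = ½·1264·(30.88² − 4.033²) = ½·1264·937.6 = 592600 Pa.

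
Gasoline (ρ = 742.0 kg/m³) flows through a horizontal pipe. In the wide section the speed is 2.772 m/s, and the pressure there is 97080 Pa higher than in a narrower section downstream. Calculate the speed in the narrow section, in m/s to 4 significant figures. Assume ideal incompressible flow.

With h₁ = h₂, rearranging Bernoulli gives v₂ = √(v₁² + 2ΔP/ρ).
v₂ = √(2.772² + 2·97080/742.0) = √(7.684 + 261.7) = 16.41 m/s.

16.41 m/s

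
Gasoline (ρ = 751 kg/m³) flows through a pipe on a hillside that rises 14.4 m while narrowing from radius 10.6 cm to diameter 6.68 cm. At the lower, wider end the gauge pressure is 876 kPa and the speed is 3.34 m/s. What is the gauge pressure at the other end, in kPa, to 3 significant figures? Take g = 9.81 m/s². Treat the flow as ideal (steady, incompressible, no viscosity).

349 kPa

The volume flow rate is constant, so v₂ = (A₁/A₂)v₁ = (353/35.0)·3.34 = 33.6 m/s.
Bernoulli: P₁ + ½ρv₁² + ρg h₁ = P₂ + ½ρv₂² + ρg h₂, so P₂ = P₁ + ½ρ(v₁² − v₂²) − ρg(h₂ − h₁).
P₂ = 876000 + ½·751·(3.34² − 33.6²) − 751·9.81·(+14.4) = 876000 + (-421000) − (106000) = 349000 Pa.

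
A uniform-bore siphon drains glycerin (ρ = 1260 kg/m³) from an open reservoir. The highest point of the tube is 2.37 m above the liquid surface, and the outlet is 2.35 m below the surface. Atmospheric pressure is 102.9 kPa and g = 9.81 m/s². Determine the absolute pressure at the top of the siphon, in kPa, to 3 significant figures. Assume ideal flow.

44.6 kPa

Bernoulli surface→outlet gives ½v² = g·h_out, so v = √(2·9.81·2.35) = 6.79 m/s.
The bore is uniform, so the speed at the crest is the same v. Bernoulli surface→crest: P_atm = P_top + ½ρv² + ρg·h_top.
P_top = 102900 − ½·1260·6.79² − 1260·9.81·2.37 = 44600 Pa.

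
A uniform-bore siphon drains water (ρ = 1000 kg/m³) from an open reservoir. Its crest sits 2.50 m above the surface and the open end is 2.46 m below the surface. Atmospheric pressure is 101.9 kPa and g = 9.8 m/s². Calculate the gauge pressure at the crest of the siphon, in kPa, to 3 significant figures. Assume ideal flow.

P_gauge = -48.6 kPa

Bernoulli surface→outlet gives ½v² = g·h_out, so v = √(2·9.8·2.46) = 6.94 m/s.
Continuity keeps v the same throughout the tube; from surface to crest, P_atm + 0 = P_top + ½ρv² + ρg·h_top.
P_top = 101900 − ½·1000·6.94² − 1000·9.8·2.50 = 53300 Pa. So P_gauge = P_top − P_atm = -48600 Pa.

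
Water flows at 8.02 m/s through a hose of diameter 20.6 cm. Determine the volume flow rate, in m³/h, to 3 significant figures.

Q = A·v = 0.0333 m² × 8.02 m/s = 0.267 m³/s.
Converting: 0.267 m³/s × 3600 = 962 m³/h.

962 m³/h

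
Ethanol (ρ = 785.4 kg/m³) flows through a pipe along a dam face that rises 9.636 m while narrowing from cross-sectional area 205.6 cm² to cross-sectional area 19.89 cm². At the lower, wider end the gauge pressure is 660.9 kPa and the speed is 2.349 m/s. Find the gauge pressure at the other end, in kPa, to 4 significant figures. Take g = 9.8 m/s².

Mass conservation (A₁v₁ = A₂v₂) gives v₂ = 2.349 × 205.6/19.89 = 24.28 m/s.
Energy conservation along the streamline gives P₂ = P₁ − ½ρ(v₂² − v₁²) − ρg(h₂ − h₁).
P₂ = 660900 + ½·785.4·(2.349² − 24.28²) − 785.4·9.8·(+9.636) = 660900 + (-229400) − (74170) = 357400 Pa.

357.4 kPa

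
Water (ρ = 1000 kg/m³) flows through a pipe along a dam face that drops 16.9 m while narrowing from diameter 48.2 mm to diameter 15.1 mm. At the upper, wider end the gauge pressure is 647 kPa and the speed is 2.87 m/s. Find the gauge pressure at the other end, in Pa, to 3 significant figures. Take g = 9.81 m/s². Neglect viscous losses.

P₂ ≈ 389000 Pa

Mass conservation (A₁v₁ = A₂v₂) gives v₂ = 2.87 × 18.2/1.79 = 29.2 m/s.
Applying Bernoulli between the two ends and solving for P₂: P₂ = P₁ + ½ρ(v₁² − v₂²) − ρgΔh.
P₂ = 647000 + ½·1000·(2.87² − 29.2²) − 1000·9.81·(−16.9) = 647000 + (-423000) − (-166000) = 389000 Pa.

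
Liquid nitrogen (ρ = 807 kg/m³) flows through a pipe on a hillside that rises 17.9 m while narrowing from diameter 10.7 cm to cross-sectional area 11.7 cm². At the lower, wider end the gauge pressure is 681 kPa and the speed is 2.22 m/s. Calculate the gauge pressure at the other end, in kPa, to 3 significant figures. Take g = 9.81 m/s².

By continuity, v₂ = v₁·A₁/A₂ = 2.22·(89.9/11.7) = 17.1 m/s.
Applying Bernoulli between the two ends and solving for P₂: P₂ = P₁ + ½ρ(v₁² − v₂²) − ρgΔh.
P₂ = 681000 + ½·807·(2.22² − 17.1²) − 807·9.81·(+17.9) = 681000 + (-115000) − (142000) = 424000 Pa.

424 kPa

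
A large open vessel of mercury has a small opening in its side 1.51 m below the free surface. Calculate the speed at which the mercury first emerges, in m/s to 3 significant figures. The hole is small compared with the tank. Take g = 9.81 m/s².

Torricelli's result v = √(2gh) gives v = √(2·9.81·1.51) = 5.44 m/s.

v ≈ 5.44 m/s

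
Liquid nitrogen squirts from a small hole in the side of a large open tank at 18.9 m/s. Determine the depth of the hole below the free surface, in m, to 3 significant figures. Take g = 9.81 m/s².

h ≈ 18.2 m

Inverting v = √(2gh) gives h = v² / 2g.
h = 18.9²/(2·9.81) = 357/19.62 = 18.2 m.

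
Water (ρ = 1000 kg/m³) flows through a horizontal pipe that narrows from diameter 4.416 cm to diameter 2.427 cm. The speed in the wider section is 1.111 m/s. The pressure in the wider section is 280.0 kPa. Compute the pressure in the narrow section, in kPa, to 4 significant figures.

P₂ ≈ 273.9 kPa

Continuity gives A₁v₁ = A₂v₂, so v₂ = (15.32 cm²)/(4.626 cm²) × 1.111 m/s = 3.678 m/s.
Bernoulli (h₁ = h₂): P₁ − P₂ = ½ρ(v₂² − v₁²).
P₂ = P₁ − ½ρ(v₂² − v₁²) = 280000 − ½·1000·(3.678² − 1.111²) = 280000 − 6147 = 273900 Pa.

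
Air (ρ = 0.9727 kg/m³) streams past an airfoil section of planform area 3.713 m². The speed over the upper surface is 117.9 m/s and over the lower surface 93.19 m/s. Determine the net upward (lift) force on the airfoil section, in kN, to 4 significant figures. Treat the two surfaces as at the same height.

F = 9.419 kN

The faster flow above has the lower pressure; Bernoulli (same height) gives ΔP = ½ρ(v_up² − v_low²).
ΔP = ½·0.9727·(117.9² − 93.19²) = 2537 Pa.
Lift = ΔP · A = 2537 × 3.713 = 9419 N.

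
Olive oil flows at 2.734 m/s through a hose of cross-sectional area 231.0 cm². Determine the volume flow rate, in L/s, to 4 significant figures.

Q = A·v = 0.02310 m² × 2.734 m/s = 0.06316 m³/s.
Converting: 0.06316 m³/s × 1000 = 63.16 L/s.

63.16 L/s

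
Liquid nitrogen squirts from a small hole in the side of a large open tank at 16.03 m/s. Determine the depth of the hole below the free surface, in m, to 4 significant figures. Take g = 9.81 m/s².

13.10 m

Torricelli: v = √(2gh), so h = v²/(2g).
h = 16.03²/(2·9.81) = 257.0/19.62 = 13.10 m.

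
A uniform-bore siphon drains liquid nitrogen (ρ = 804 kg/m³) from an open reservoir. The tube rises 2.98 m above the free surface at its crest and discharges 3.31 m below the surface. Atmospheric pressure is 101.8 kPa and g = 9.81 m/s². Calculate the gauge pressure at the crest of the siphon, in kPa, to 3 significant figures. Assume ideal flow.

Bernoulli surface→outlet gives ½v² = g·h_out, so v = √(2·9.81·3.31) = 8.06 m/s.
Continuity keeps v the same throughout the tube; from surface to crest, P_atm + 0 = P_top + ½ρv² + ρg·h_top.
P_top = 101800 − ½·804·8.06² − 804·9.81·2.98 = 52200 Pa. So P_gauge = P_top − P_atm = -49600 Pa.

P_gauge ≈ -49.6 kPa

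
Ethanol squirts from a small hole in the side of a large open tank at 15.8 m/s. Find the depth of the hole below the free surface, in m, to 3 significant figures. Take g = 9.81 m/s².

For a small hole in a large open tank, ½v² = gh, giving h = v²/(2g).
h = 15.8²/(2·9.81) = 250/19.62 = 12.7 m.

h ≈ 12.7 m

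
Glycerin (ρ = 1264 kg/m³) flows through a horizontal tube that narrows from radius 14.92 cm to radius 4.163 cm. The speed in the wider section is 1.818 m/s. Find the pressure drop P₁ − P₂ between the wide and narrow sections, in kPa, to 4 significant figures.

ΔP ≈ 342.5 kPa

Mass conservation (A₁v₁ = A₂v₂) gives v₂ = 1.818 × 699.3/54.45 = 23.35 m/s.
With no height change, Bernoulli's equation is P₁ + ½ρv₁² = P₂ + ½ρv₂².
P₁ − P₂ = ½·1264·(23.35² − 1.818²) = ½·1264·542.0 = 342500 Pa.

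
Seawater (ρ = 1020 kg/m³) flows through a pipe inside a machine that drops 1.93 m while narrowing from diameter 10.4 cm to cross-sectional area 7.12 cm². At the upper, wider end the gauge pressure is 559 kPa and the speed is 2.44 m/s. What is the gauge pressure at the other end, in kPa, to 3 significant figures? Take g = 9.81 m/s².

By continuity, v₂ = v₁·A₁/A₂ = 2.44·(84.9/7.12) = 29.1 m/s.
Bernoulli: P₁ + ½ρv₁² + ρg h₁ = P₂ + ½ρv₂² + ρg h₂, so P₂ = P₁ + ½ρ(v₁² − v₂²) − ρg(h₂ − h₁).
P₂ = 559000 + ½·1020·(2.44² − 29.1²) − 1020·9.81·(−1.93) = 559000 + (-429000) − (-19300) = 149000 Pa.

149 kPa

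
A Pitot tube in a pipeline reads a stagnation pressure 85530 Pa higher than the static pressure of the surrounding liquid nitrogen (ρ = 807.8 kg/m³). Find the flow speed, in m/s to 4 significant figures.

The dynamic pressure equals the rise in static pressure at the stagnation point: ΔP = ½ρv².
v = √(2ΔP/ρ) = √(2·85530/807.8) = 14.55 m/s.

v ≈ 14.55 m/s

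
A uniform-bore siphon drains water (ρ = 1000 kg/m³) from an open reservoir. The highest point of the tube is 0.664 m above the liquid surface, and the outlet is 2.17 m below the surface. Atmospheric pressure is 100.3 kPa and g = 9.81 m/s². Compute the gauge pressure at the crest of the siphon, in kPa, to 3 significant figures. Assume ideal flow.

P_gauge ≈ -27.8 kPa

The outlet speed comes from Torricelli: v = √(2g·2.17) = 6.52 m/s.
With constant cross-section the crest speed equals v; applying Bernoulli from the surface up to the crest, P_top = P_atm − ½ρv² − ρg·h_top.
P_top = 100300 − ½·1000·6.52² − 1000·9.81·0.664 = 72500 Pa. So P_gauge = P_top − P_atm = -27800 Pa.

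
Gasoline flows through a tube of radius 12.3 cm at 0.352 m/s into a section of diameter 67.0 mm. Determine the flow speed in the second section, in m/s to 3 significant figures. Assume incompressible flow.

v₂ ≈ 4.75 m/s

By continuity, v₂ = v₁·A₁/A₂ = 0.352·(475/35.3) = 4.75 m/s.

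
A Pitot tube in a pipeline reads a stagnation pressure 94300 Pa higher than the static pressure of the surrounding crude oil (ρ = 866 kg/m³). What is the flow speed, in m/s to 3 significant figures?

Bernoulli between the free stream and the stagnation point: ½ρv² = P_stag − P_static.
v = √(2ΔP/ρ) = √(2·94300/866) = 14.8 m/s.

v = 14.8 m/s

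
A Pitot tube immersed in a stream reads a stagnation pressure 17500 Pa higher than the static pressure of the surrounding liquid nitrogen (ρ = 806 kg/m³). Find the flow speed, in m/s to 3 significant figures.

v ≈ 6.59 m/s

At the stagnation point the flow is brought to rest, so Bernoulli gives P_stag − P_static = ½ρv².
v = √(2ΔP/ρ) = √(2·17500/806) = 6.59 m/s.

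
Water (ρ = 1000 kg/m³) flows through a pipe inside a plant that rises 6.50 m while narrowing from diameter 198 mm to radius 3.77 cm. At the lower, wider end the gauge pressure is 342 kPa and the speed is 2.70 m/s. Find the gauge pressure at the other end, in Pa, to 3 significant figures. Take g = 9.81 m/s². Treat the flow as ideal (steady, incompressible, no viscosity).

Continuity gives A₁v₁ = A₂v₂, so v₂ = (308 cm²)/(44.7 cm²) × 2.70 m/s = 18.6 m/s.
Bernoulli: P₁ + ½ρv₁² + ρg h₁ = P₂ + ½ρv₂² + ρg h₂, so P₂ = P₁ + ½ρ(v₁² − v₂²) − ρg(h₂ − h₁).
P₂ = 342000 + ½·1000·(2.70² − 18.6²) − 1000·9.81·(+6.50) = 342000 + (-170000) − (63800) = 109000 Pa.

P₂ ≈ 109000 Pa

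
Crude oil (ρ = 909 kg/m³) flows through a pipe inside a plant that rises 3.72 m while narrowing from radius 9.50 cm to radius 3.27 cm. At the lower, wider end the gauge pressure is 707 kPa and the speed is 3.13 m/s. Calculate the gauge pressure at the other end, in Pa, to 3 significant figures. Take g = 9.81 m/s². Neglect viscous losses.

By continuity, v₂ = v₁·A₁/A₂ = 3.13·(284/33.6) = 26.4 m/s.
Bernoulli: P₁ + ½ρv₁² + ρg h₁ = P₂ + ½ρv₂² + ρg h₂, so P₂ = P₁ + ½ρ(v₁² − v₂²) − ρg(h₂ − h₁).
P₂ = 707000 + ½·909·(3.13² − 26.4²) − 909·9.81·(+3.72) = 707000 + (-313000) − (33200) = 361000 Pa.

P₂ ≈ 361000 Pa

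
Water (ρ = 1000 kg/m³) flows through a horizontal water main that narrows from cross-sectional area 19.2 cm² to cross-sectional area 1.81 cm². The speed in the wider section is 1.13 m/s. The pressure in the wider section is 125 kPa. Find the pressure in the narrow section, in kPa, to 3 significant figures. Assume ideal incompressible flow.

By continuity, v₂ = v₁·A₁/A₂ = 1.13·(19.2/1.81) = 12.0 m/s.
Along the horizontal streamline, P + ½ρv² is constant.
P₂ = P₁ − ½ρ(v₂² − v₁²) = 125000 − ½·1000·(12.0² − 1.13²) = 125000 − 71200 = 53800 Pa.

P₂ = 53.8 kPa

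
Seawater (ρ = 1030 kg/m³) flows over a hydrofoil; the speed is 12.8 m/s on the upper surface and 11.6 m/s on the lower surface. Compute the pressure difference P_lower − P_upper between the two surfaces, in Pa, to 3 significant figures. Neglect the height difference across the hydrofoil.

15100 Pa

The pressure is lower where the speed is higher: ΔP = ½ρ(v_up² − v_low²).
ΔP = ½·1030·(12.8² − 11.6²) = 15100 Pa.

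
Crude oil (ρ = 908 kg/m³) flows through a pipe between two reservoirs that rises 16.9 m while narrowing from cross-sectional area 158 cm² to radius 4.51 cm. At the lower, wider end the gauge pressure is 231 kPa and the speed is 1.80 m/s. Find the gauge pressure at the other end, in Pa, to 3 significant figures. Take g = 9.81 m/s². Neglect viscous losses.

P₂ = 72900 Pa

By continuity, v₂ = v₁·A₁/A₂ = 1.80·(158/63.9) = 4.45 m/s.
Energy conservation along the streamline gives P₂ = P₁ − ½ρ(v₂² − v₁²) − ρg(h₂ − h₁).
P₂ = 231000 + ½·908·(1.80² − 4.45²) − 908·9.81·(+16.9) = 231000 + (-7520) − (151000) = 72900 Pa.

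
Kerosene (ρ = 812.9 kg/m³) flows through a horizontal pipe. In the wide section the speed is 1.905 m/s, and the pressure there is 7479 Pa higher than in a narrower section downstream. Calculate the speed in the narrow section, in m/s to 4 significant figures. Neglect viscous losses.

Along the level pipe P + ½ρv² is conserved, hence v₂² = v₁² + 2(P₁ − P₂)/ρ.
v₂ = √(1.905² + 2·7479/812.9) = √(3.629 + 18.40) = 4.694 m/s.

v₂ ≈ 4.694 m/s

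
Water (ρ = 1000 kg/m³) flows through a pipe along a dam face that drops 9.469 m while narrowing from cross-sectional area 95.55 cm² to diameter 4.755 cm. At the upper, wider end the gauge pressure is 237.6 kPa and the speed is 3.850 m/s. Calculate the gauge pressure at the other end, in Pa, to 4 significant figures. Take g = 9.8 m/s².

By continuity, v₂ = v₁·A₁/A₂ = 3.850·(95.55/17.76) = 20.72 m/s.
Bernoulli: P₁ + ½ρv₁² + ρg h₁ = P₂ + ½ρv₂² + ρg h₂, so P₂ = P₁ + ½ρ(v₁² − v₂²) − ρg(h₂ − h₁).
P₂ = 237600 + ½·1000·(3.850² − 20.72²) − 1000·9.8·(−9.469) = 237600 + (-207200) − (-92800) = 123200 Pa.

P₂ ≈ 123200 Pa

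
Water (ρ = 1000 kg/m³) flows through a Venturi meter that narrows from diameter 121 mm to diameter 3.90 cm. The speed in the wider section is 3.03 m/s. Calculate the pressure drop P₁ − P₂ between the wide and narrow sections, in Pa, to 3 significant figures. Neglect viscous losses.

ΔP ≈ 421000 Pa

Continuity gives A₁v₁ = A₂v₂, so v₂ = (115 cm²)/(11.9 cm²) × 3.03 m/s = 29.2 m/s.
The pipe is horizontal, so Bernoulli reduces to P₁ + ½ρv₁² = P₂ + ½ρv₂².
P₁ − P₂ = ½·1000·(29.2² − 3.03²) = ½·1000·842 = 421000 Pa.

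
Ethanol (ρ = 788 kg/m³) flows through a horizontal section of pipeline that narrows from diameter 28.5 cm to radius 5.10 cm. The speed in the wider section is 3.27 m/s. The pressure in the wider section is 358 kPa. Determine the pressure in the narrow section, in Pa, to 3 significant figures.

Mass conservation (A₁v₁ = A₂v₂) gives v₂ = 3.27 × 638/81.7 = 25.5 m/s.
The pipe is horizontal, so Bernoulli reduces to P₁ + ½ρv₁² = P₂ + ½ρv₂².
P₂ = P₁ − ½ρ(v₂² − v₁²) = 358000 − ½·788·(25.5² − 3.27²) = 358000 − 253000 = 105000 Pa.

P₂ ≈ 105000 Pa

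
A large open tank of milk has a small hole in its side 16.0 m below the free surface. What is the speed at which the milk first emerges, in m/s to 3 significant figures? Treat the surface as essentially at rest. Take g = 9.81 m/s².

Torricelli's result v = √(2gh) gives v = √(2·9.81·16.0) = 17.7 m/s.

v ≈ 17.7 m/s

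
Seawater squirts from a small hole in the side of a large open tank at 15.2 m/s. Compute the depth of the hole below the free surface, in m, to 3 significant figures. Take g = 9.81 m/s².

h ≈ 11.8 m

Torricelli: v = √(2gh), so h = v²/(2g).
h = 15.2²/(2·9.81) = 231/19.62 = 11.8 m.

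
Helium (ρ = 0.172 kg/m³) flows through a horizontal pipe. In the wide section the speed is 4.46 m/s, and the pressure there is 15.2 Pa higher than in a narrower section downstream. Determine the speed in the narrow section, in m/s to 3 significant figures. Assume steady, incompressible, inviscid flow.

With h₁ = h₂, rearranging Bernoulli gives v₂ = √(v₁² + 2ΔP/ρ).
v₂ = √(4.46² + 2·15.2/0.172) = √(19.9 + 177) = 14.0 m/s.

v₂ = 14.0 m/s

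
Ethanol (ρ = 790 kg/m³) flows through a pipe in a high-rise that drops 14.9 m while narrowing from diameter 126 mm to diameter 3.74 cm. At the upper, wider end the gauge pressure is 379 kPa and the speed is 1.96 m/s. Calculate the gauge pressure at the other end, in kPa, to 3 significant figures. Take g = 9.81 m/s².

P₂ ≈ 301 kPa

Continuity gives A₁v₁ = A₂v₂, so v₂ = (125 cm²)/(11.0 cm²) × 1.96 m/s = 22.2 m/s.
Applying Bernoulli between the two ends and solving for P₂: P₂ = P₁ + ½ρ(v₁² − v₂²) − ρgΔh.
P₂ = 379000 + ½·790·(1.96² − 22.2²) − 790·9.81·(−14.9) = 379000 + (-194000) − (-115000) = 301000 Pa.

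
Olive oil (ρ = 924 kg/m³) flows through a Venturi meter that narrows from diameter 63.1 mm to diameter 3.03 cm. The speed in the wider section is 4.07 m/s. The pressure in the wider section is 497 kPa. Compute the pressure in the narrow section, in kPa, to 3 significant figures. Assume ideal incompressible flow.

P₂ = 361 kPa

By continuity, v₂ = v₁·A₁/A₂ = 4.07·(31.3/7.21) = 17.7 m/s.
The pipe is horizontal, so Bernoulli reduces to P₁ + ½ρv₁² = P₂ + ½ρv₂².
P₂ = P₁ − ½ρ(v₂² − v₁²) = 497000 − ½·924·(17.7² − 4.07²) = 497000 − 136000 = 361000 Pa.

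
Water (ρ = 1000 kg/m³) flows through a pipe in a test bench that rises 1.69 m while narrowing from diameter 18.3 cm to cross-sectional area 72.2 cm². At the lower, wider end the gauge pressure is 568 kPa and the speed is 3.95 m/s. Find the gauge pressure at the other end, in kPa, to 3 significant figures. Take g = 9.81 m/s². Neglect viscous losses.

Continuity gives A₁v₁ = A₂v₂, so v₂ = (263 cm²)/(72.2 cm²) × 3.95 m/s = 14.4 m/s.
Energy conservation along the streamline gives P₂ = P₁ − ½ρ(v₂² − v₁²) − ρg(h₂ − h₁).
P₂ = 568000 + ½·1000·(3.95² − 14.4²) − 1000·9.81·(+1.69) = 568000 + (-95700) − (16600) = 456000 Pa.

P₂ ≈ 456 kPa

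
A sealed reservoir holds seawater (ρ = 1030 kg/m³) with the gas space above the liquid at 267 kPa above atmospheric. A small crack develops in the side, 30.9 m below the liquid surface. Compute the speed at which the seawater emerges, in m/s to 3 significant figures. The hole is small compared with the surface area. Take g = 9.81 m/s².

v ≈ 33.5 m/s

Take point 1 at the surface (v₁ ≈ 0) and point 2 at the hole (at atmospheric pressure). Bernoulli: P₁ + ρg h = P_atm + ½ρv₂².
With P₁ − P_atm = 267000 Pa, v₂ = √(2gh + 2ΔP/ρ) = √(2·9.81·30.9 + 2·267000/1030) = 33.5 m/s.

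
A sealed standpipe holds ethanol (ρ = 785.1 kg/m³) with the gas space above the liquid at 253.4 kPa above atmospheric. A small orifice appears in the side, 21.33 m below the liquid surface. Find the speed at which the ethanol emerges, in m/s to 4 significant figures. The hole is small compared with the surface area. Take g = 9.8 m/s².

Take point 1 at the surface (v₁ ≈ 0) and point 2 at the hole (at atmospheric pressure). Bernoulli: P₁ + ρg h = P_atm + ½ρv₂².
With P₁ − P_atm = 253400 Pa, v₂ = √(2gh + 2ΔP/ρ) = √(2·9.8·21.33 + 2·253400/785.1) = 32.61 m/s.

v = 32.61 m/s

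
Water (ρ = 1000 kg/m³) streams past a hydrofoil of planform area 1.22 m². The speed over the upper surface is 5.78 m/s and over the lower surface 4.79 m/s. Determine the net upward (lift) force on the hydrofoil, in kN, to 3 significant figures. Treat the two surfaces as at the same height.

From P + ½ρv² = const at equal height, P_low − P_up = ½ρ(v_up² − v_low²).
ΔP = ½·1000·(5.78² − 4.79²) = 5230 Pa.
Lift = ΔP · A = 5230 × 1.22 = 6380 N.

F ≈ 6.38 kN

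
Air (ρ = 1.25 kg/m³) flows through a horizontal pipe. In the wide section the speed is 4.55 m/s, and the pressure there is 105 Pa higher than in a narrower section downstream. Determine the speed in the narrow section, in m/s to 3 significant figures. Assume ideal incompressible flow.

v₂ ≈ 13.7 m/s

Along the level pipe P + ½ρv² is conserved, hence v₂² = v₁² + 2(P₁ − P₂)/ρ.
v₂ = √(4.55² + 2·105/1.25) = √(20.7 + 168) = 13.7 m/s.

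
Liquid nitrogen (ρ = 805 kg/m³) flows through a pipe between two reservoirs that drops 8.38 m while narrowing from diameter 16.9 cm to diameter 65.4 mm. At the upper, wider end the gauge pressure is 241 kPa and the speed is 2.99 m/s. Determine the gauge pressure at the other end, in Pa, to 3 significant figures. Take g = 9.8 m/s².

By continuity, v₂ = v₁·A₁/A₂ = 2.99·(224/33.6) = 20.0 m/s.
Applying Bernoulli between the two ends and solving for P₂: P₂ = P₁ + ½ρ(v₁² − v₂²) − ρgΔh.
P₂ = 241000 + ½·805·(2.99² − 20.0²) − 805·9.8·(−8.38) = 241000 + (-157000) − (-66100) = 150000 Pa.

P₂ = 150000 Pa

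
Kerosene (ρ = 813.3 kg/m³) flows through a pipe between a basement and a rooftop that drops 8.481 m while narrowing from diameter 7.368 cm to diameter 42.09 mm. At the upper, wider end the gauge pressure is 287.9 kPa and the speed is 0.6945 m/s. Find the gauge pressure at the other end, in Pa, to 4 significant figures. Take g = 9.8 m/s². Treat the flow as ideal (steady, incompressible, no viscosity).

P₂ = 353900 Pa

Continuity gives A₁v₁ = A₂v₂, so v₂ = (42.64 cm²)/(13.91 cm²) × 0.6945 m/s = 2.128 m/s.
Bernoulli: P₁ + ½ρv₁² + ρg h₁ = P₂ + ½ρv₂² + ρg h₂, so P₂ = P₁ + ½ρ(v₁² − v₂²) − ρg(h₂ − h₁).
P₂ = 287900 + ½·813.3·(0.6945² − 2.128²) − 813.3·9.8·(−8.481) = 287900 + (-1646) − (-67600) = 353900 Pa.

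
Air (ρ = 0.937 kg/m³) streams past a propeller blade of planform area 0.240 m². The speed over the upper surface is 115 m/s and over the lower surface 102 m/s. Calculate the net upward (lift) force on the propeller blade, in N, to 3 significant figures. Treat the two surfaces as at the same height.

From P + ½ρv² = const at equal height, P_low − P_up = ½ρ(v_up² − v_low²).
ΔP = ½·0.937·(115² − 102²) = 1320 Pa.
Lift = ΔP · A = 1320 × 0.240 = 317 N.

F = 317 N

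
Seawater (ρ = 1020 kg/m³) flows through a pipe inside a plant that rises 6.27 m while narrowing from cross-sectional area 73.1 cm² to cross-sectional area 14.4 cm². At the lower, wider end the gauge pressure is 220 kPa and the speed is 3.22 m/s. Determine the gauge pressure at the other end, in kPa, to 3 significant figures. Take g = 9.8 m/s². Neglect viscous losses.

The volume flow rate is constant, so v₂ = (A₁/A₂)v₁ = (73.1/14.4)·3.22 = 16.3 m/s.
Energy conservation along the streamline gives P₂ = P₁ − ½ρ(v₂² − v₁²) − ρg(h₂ − h₁).
P₂ = 220000 + ½·1020·(3.22² − 16.3²) − 1020·9.8·(+6.27) = 220000 + (-131000) − (62700) = 26300 Pa.

P₂ = 26.3 kPa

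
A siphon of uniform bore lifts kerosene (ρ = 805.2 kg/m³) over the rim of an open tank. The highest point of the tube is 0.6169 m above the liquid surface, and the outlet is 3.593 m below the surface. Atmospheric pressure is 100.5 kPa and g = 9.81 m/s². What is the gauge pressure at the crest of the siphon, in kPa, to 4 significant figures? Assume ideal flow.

-33.25 kPa

Bernoulli surface→outlet gives ½v² = g·h_out, so v = √(2·9.81·3.593) = 8.396 m/s.
Continuity keeps v the same throughout the tube; from surface to crest, P_atm + 0 = P_top + ½ρv² + ρg·h_top.
P_top = 100500 − ½·805.2·8.396² − 805.2·9.81·0.6169 = 67250 Pa. So P_gauge = P_top − P_atm = -33250 Pa.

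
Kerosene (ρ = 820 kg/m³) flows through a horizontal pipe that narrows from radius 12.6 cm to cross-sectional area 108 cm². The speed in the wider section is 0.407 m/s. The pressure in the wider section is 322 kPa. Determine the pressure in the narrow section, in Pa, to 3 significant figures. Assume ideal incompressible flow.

Mass conservation (A₁v₁ = A₂v₂) gives v₂ = 0.407 × 499/108 = 1.88 m/s.
The pipe is horizontal, so Bernoulli reduces to P₁ + ½ρv₁² = P₂ + ½ρv₂².
P₂ = P₁ − ½ρ(v₂² − v₁²) = 322000 − ½·820·(1.88² − 0.407²) = 322000 − 1380 = 321000 Pa.

P₂ ≈ 321000 Pa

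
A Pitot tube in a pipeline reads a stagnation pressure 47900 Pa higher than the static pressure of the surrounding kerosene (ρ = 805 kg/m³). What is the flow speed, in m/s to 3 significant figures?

v ≈ 10.9 m/s

The dynamic pressure equals the rise in static pressure at the stagnation point: ΔP = ½ρv².
v = √(2ΔP/ρ) = √(2·47900/805) = 10.9 m/s.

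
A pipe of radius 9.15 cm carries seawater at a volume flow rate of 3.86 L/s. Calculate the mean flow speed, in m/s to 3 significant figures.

v ≈ 0.147 m/s

Q = 3.86 L/s = 0.00386 m³/s.
v = Q/A = 0.00386 / 0.0263 = 0.147 m/s.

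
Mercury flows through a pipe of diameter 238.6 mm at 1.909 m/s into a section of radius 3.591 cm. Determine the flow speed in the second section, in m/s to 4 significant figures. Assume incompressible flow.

Continuity gives A₁v₁ = A₂v₂, so v₂ = (447.1 cm²)/(40.51 cm²) × 1.909 m/s = 21.07 m/s.

v₂ ≈ 21.07 m/s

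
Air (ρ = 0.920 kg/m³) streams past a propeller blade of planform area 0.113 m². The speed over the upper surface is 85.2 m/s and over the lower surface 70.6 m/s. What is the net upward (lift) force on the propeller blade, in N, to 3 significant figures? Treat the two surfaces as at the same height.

F ≈ 118 N

With equal heights on the two surfaces, Bernoulli gives P_lower − P_upper = ½ρ(v_upper² − v_lower²).
ΔP = ½·0.920·(85.2² − 70.6²) = 1050 Pa.
Lift = ΔP · A = 1050 × 0.113 = 118 N.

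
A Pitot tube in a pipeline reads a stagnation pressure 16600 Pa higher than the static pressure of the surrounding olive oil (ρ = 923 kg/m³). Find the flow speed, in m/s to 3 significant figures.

v = 6.00 m/s

At the stagnation point the flow is brought to rest, so Bernoulli gives P_stag − P_static = ½ρv².
v = √(2ΔP/ρ) = √(2·16600/923) = 6.00 m/s.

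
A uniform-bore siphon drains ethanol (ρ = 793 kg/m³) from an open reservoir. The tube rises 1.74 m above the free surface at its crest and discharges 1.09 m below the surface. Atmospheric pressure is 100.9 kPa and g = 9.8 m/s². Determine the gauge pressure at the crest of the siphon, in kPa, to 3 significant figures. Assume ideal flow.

-22.0 kPa

From the surface to the outlet (both open to atmosphere, surface at rest): v = √(2g·h_out) = √(2·9.8·1.09) = 4.62 m/s.
With constant cross-section the crest speed equals v; applying Bernoulli from the surface up to the crest, P_top = P_atm − ½ρv² − ρg·h_top.
P_top = 100900 − ½·793·4.62² − 793·9.8·1.74 = 78900 Pa. So P_gauge = P_top − P_atm = -22000 Pa.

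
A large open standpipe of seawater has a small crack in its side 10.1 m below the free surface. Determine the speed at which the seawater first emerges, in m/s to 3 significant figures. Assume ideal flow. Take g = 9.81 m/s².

Torricelli's result v = √(2gh) gives v = √(2·9.81·10.1) = 14.1 m/s.

v = 14.1 m/s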